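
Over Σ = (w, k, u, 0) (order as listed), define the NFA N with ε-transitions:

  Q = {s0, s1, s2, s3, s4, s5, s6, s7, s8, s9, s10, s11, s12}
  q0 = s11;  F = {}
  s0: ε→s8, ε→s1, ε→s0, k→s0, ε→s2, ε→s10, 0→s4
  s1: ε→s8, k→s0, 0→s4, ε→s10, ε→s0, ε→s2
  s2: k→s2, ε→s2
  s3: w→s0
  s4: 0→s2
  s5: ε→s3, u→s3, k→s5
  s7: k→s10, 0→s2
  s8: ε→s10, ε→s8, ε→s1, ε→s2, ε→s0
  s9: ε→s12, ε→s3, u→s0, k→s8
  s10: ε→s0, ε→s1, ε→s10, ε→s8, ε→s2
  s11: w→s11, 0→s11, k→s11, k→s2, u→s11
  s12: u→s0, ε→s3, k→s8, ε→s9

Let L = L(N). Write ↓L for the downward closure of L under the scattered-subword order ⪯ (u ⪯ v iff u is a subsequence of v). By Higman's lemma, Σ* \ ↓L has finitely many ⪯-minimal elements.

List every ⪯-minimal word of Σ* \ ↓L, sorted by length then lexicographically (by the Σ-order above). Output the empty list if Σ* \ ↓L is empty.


|Q|=13, |F|=0, |δ|=45 (25 ε).
min D↑ (1 st, q0=0, F={0}): 0:w→0,k→0,u→0,0→0.
ε ∈ L(D↑) ⇒ ↓L = ∅.

min(Σ*\↓L) = [ε].


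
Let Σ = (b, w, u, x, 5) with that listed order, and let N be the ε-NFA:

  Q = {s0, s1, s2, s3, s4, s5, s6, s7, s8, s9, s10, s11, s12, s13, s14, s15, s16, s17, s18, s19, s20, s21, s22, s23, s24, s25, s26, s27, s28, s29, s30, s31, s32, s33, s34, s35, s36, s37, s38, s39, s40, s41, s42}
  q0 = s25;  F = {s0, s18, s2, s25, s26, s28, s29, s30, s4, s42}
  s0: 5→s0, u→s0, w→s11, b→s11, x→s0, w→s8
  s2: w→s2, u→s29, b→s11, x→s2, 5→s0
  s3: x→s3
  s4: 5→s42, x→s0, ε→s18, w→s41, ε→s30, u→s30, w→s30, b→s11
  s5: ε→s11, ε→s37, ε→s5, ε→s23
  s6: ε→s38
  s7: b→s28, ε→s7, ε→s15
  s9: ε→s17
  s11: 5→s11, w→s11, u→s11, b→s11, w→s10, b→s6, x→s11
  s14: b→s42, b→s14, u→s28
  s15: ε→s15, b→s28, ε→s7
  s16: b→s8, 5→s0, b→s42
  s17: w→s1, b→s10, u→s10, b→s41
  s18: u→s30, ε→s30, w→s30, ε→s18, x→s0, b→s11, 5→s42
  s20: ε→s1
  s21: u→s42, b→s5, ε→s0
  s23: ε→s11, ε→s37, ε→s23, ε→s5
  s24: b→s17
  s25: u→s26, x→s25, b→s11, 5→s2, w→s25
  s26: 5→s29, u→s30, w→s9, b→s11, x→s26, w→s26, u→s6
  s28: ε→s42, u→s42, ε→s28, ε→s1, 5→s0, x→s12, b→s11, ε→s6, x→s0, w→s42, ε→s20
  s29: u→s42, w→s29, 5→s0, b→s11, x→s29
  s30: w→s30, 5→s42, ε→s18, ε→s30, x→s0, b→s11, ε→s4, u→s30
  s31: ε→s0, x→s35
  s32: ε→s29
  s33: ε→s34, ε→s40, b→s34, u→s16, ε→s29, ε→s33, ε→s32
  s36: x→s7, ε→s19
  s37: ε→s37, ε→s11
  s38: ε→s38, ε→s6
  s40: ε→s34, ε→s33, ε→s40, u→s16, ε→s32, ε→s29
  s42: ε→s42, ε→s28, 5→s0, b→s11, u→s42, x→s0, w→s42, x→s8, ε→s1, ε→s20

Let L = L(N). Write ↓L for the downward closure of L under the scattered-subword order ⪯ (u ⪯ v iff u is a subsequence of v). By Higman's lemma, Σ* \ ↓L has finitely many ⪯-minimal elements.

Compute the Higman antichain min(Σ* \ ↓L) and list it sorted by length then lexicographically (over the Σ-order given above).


A = [b, 55w, uuxw].

|Q|=43, |F|=10, |δ|=133 (49 ε).
min D↑ (8 st, q0=0, F={1}): 0:b→1,w→0,u→2,x→0,5→3 1:b→1,w→1,u→1,x→1,5→1 2:b→1,w→2,u→4,x→2,5→5 3:b→1,w→3,u→5,x→3,5→6 4:b→1,w→4,u→4,x→6,5→7 5:b→1,w→5,u→7,x→5,5→6 6:b→1,w→1,u→6,x→6,5→6 7:b→1,w→7,u→7,x→6,5→6 [Hopcroft].
'b': |S_i|=[21, 5] end={s10,s11,s38,s41,s6} — reject; 1/1 single-dels accept.
'55w': run [21, 13, 6, 5] end={s10,s11,s38,s6,s8} rej; 3/3 del acc.
'uuxw': |S_i|=[21, 19, 15, 7, 5] end={s10,s11,s38,s6,s8} rej; 4/4 del acc.
3 minimals (antichain).


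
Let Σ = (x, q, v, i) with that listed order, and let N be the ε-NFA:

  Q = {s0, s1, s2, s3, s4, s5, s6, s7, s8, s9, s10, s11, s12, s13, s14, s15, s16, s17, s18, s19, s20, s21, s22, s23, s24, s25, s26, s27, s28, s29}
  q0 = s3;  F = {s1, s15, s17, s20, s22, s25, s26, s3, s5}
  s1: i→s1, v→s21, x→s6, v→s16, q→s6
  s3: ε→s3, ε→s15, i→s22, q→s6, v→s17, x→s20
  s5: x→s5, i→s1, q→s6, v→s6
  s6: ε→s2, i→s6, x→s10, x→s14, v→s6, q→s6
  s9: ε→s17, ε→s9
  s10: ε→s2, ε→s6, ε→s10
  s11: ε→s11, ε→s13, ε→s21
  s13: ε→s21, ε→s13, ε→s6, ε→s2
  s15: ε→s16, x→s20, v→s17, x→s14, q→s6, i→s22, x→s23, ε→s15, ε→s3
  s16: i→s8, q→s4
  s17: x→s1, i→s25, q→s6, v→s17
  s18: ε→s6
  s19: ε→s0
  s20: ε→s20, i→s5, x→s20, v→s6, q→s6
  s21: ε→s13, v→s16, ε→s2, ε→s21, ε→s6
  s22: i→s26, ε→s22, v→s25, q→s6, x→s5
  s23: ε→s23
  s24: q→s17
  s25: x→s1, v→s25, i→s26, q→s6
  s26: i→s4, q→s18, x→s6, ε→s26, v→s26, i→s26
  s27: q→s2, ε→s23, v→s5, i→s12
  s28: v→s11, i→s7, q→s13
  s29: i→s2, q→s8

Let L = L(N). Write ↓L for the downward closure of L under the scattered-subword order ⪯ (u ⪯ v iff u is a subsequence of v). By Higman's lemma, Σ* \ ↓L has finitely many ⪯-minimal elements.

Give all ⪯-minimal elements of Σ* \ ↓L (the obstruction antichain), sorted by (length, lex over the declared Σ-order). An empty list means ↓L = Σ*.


A = [q, xv, vxx, iix].

|Q|=30, |F|=9, |δ|=86 (29 ε).
min D↑ (9 st, q0=0, F={2}): 0:x→1,q→2,v→3,i→4 1:x→1,q→2,v→2,i→5 2:x→2,q→2,v→2,i→2 3:x→6,q→2,v→3,i→7 4:x→5,q→2,v→7,i→8 5:x→5,q→2,v→2,i→6 6:x→2,q→2,v→2,i→6 7:x→6,q→2,v→7,i→8 8:x→2,q→2,v→8,i→8 [Hopcroft].
'q': |S_i|=[20, 6] end={s10,s14,s18,s2,s4,s6} rej; 1/1 del acc.
'xv': N↓-sim [20, 13, 9] end={s10,s13,s14,s16,s2,s21,s4,s6,s8} — reject; 2/2 deletions ∈↓L.
'vxx': |S_i|=[20, 14, 10, 4] end={s10,s14,s2,s6} rej; 3/3 del acc.
'iix': |S_i|=[20, 15, 12, 4] end={s10,s14,s2,s6} rej; 3/3 single-dels accept.
4 words, ⪯-incomp.


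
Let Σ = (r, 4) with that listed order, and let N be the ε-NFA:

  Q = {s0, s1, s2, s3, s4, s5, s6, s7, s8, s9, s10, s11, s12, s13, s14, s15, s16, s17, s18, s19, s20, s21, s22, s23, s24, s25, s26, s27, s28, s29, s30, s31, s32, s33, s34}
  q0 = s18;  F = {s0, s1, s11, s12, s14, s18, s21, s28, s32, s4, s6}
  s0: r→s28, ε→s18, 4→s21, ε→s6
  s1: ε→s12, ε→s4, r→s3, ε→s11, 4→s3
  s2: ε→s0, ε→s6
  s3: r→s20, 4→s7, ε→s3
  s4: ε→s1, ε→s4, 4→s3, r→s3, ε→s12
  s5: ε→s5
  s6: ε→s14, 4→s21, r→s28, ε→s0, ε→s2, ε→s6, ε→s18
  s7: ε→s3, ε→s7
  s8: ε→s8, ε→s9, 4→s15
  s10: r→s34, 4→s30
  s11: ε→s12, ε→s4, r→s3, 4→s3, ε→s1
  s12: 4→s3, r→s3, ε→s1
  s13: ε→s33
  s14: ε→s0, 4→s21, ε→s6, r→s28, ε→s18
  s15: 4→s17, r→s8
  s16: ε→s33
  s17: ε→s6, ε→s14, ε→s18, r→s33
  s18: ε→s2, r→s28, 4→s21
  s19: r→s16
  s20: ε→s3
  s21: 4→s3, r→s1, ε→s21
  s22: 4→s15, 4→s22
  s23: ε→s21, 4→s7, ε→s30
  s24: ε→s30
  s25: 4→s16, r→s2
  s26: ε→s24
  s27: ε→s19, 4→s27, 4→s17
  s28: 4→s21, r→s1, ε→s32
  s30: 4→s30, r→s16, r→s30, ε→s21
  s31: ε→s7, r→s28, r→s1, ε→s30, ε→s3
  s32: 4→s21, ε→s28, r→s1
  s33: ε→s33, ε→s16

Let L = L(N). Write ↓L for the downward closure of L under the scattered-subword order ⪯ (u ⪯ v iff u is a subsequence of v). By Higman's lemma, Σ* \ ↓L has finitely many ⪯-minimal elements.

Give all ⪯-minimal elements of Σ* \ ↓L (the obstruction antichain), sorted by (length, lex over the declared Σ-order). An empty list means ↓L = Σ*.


|Q|=35, |F|=11, |δ|=92 (49 ε).
min D↑ (5 st, q0=0, F={4}): 0:r→1,4→2 1:r→3,4→2 2:r→3,4→4 3:r→4,4→4 4:r→4,4→4.
'44': |S_i|=[15, 8, 3] end={s20,s3,s7} — reject; 2/2 del acc.
'rrr': run [15, 10, 7, 3] end={s20,s3,s7} — reject; 3/3 single-dels accept.
'rr4': |S_i|=[15, 10, 7, 3] end={s20,s3,s7} rej; 3/3 del acc.
'4rr': run [15, 8, 7, 3] end={s20,s3,s7} rej; 3/3 del acc.
4 words, ⪯-incomp.

A = [44, rrr, rr4, 4rr].


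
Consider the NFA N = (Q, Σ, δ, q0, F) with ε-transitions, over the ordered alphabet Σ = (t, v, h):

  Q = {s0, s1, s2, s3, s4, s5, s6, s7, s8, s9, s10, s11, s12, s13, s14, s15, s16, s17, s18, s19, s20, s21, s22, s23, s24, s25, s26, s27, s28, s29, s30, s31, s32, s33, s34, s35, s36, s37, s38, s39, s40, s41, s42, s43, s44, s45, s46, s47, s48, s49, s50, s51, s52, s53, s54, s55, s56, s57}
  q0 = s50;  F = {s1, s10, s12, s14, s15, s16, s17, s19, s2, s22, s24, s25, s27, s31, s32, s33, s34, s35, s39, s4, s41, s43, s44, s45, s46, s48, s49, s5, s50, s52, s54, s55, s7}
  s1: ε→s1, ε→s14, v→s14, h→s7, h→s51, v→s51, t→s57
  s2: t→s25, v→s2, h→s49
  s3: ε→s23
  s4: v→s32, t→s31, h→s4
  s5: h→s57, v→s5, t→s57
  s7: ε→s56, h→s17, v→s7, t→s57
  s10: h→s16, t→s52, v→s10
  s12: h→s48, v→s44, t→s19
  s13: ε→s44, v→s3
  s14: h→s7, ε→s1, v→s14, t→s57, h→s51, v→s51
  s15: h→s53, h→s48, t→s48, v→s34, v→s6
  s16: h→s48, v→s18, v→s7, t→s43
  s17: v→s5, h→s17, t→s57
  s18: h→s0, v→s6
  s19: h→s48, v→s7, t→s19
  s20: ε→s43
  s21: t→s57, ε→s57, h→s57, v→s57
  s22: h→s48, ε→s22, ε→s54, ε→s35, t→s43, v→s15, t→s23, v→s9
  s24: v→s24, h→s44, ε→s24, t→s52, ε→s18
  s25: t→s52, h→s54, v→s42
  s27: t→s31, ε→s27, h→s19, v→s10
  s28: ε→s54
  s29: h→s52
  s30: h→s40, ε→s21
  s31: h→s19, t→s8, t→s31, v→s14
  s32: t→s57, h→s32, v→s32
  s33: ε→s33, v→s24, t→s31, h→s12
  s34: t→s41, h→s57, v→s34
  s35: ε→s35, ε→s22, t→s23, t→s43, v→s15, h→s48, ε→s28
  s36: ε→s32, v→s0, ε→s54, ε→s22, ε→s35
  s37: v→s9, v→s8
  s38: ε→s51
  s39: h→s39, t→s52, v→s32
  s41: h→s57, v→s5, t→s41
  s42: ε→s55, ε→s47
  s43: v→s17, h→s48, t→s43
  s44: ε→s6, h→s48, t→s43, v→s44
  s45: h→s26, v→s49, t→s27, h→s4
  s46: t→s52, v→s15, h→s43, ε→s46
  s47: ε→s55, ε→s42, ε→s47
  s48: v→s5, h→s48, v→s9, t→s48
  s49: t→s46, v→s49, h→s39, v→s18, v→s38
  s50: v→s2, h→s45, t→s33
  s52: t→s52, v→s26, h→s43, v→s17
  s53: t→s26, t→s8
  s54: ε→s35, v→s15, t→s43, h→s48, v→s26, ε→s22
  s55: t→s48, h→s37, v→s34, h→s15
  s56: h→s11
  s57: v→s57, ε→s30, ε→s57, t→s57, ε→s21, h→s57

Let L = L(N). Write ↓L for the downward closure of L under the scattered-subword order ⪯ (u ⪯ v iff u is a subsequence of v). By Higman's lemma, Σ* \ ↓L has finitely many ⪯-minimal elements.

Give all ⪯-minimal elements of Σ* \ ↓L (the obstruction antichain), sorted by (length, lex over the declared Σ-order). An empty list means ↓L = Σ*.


min(Σ*\↓L) = [ttvt, hhvt, thhvh, vtvvh].

|Q|=58, |F|=33, |δ|=171 (37 ε).
min D↑ (31 st, q0=0, F={22}): 0:t→1,v→2,h→3 1:t→4,v→5,h→6 2:t→7,v→2,h→8 3:t→9,v→8,h→10 4:t→4,v→11,h→12 5:t→13,v→5,h→14 6:t→12,v→14,h→15 7:t→13,v→16,h→17 8:t→18,v→8,h→19 9:t→4,v→20,h→12 10:t→4,v→21,h→10 11:t→22,v→11,h→23 12:t→12,v→23,h→15 13:t→13,v→24,h→25 14:t→25,v→14,h→15 15:t→15,v→26,h→15 16:t→15,v→27,h→28 17:t→25,v→28,h→15 18:t→13,v→28,h→25 19:t→13,v→21,h→19 20:t→13,v→20,h→29 21:t→22,v→21,h→21 22:t→22,v→22,h→22 23:t→22,v→23,h→24 24:t→22,v→26,h→24 25:t→25,v→24,h→15 26:t→22,v→26,h→22 27:t→30,v→27,h→22 28:t→15,v→27,h→15 29:t→25,v→23,h→15 30:t→30,v→26,h→22.
'ttvt': |S_i|=[53, 45, 22, 14, 4] end={s21,s30,s40,s57} rej; 4/4 single-dels accept.
'hhvt': N↓-sim [53, 45, 28, 18, 4] end={s21,s30,s40,s57} ∉↓L; 4/4 del acc.
'thhvh': run [53, 45, 32, 13, 6, 4] end={s21,s30,s40,s57} ∉↓L; 5/5 single-dels accept.
'vtvvh': run [53, 45, 28, 19, 10, 4] end={s21,s30,s40,s57} ∉↓L; 5/5 deletions ∈↓L.
4 words, ⪯-incomp.


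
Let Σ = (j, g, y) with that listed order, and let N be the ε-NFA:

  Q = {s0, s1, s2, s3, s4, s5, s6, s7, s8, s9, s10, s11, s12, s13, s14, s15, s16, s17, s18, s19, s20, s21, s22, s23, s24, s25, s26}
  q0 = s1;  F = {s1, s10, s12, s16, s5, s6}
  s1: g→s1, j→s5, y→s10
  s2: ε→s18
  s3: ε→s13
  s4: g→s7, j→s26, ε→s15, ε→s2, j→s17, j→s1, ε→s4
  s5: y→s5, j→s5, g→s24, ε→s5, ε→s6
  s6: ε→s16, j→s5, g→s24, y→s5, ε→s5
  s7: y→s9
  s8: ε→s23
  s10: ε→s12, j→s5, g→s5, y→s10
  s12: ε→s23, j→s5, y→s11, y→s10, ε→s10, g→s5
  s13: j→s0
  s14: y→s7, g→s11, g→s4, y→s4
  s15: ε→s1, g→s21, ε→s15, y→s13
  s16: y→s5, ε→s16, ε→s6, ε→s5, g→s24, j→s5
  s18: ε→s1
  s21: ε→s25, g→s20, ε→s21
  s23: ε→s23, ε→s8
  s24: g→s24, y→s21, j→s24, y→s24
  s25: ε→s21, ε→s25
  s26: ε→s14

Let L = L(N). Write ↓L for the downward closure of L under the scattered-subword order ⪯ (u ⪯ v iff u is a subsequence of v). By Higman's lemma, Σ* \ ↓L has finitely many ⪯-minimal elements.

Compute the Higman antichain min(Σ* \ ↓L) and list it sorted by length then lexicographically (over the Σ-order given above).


|Q|=27, |F|=6, |δ|=62 (26 ε).
min D↑ (4 st, q0=0, F={3}): 0:j→1,g→0,y→2 1:j→1,g→3,y→1 2:j→1,g→1,y→2 3:j→3,g→3,y→3 (ε-aug+det+¬).
'jg': N↓-sim [13, 7, 4] end={s20,s21,s24,s25} — reject; 2/2 deletions ∈↓L.
'ygg': |S_i|=[13, 12, 7, 4] end={s20,s21,s24,s25} — reject; 3/3 single-dels accept.
2 words, ⪯-incomp.

A = [jg, ygg].


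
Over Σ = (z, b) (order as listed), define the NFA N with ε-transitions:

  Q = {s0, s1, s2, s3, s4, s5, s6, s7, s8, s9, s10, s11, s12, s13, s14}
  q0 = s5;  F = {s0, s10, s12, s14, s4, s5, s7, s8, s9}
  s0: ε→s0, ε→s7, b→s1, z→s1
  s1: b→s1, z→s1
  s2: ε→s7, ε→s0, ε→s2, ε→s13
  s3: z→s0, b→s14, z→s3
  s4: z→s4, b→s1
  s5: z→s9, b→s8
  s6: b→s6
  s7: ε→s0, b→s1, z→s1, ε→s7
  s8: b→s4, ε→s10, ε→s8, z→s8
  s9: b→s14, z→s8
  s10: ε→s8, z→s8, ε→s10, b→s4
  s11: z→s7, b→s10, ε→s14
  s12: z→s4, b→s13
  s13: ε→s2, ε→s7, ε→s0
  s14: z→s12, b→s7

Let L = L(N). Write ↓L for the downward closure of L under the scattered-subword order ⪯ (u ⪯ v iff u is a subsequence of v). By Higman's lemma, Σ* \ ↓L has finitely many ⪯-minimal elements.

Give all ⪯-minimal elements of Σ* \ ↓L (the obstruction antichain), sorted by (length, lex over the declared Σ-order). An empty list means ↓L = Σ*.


|Q|=15, |F|=9, |δ|=42 (16 ε).
min D↑ (8 st, q0=0, F={7}): 0:z→1,b→2 1:z→2,b→3 2:z→2,b→4 3:z→5,b→6 4:z→4,b→7 5:z→4,b→6 6:z→7,b→7 7:z→7,b→7 (ε-aug+det+¬).
'bbb': run [12, 10, 6, 1] end={s1} ∉↓L; 3/3 single-dels accept.
'zzbb': run [12, 11, 9, 6, 1] end={s1} ∉↓L; 4/4 del acc.
'zbbz': run [12, 11, 8, 5, 1] end={s1} ∉↓L; 4/4 single-dels accept.
'zbzzb': |S_i|=[12, 11, 8, 7, 2, 1] end={s1} — reject; 5/5 deletions ∈↓L.
4 minimals (antichain).

A = [bbb, zzbb, zbbz, zbzzb].


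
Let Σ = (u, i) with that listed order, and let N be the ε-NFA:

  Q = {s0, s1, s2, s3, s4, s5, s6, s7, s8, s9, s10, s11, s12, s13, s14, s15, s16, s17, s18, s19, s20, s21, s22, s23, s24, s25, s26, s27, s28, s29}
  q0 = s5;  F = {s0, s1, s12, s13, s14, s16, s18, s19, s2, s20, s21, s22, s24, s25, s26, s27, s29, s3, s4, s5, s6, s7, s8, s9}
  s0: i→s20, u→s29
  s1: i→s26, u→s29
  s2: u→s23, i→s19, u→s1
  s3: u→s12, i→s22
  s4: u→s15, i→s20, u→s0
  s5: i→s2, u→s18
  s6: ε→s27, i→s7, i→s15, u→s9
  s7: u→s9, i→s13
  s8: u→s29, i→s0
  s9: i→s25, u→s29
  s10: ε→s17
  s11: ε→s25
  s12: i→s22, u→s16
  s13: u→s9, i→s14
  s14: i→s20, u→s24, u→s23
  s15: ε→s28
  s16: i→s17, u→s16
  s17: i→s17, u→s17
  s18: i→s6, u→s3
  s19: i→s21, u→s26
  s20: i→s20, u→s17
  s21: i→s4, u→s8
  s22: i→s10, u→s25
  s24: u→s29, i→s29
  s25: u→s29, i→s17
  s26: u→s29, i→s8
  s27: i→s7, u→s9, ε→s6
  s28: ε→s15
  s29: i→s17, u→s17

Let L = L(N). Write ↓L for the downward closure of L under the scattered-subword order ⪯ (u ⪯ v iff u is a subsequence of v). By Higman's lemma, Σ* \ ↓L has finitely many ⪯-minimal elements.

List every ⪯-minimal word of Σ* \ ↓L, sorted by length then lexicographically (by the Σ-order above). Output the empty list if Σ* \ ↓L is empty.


A = [uuii, iuuu, iuui, uuuui, iiiiiu].

|Q|=30, |F|=24, |δ|=60 (6 ε).
min D↑ (24 st, q0=0, F={16}): 0:u→1,i→2 1:u→3,i→4 2:u→5,i→6 3:u→7,i→8 4:u→9,i→10 5:u→11,i→12 6:u→12,i→13 7:u→14,i→8 8:u→15,i→16 9:u→11,i→15 10:u→9,i→17 11:u→16,i→16 12:u→11,i→18 13:u→18,i→19 14:u→14,i→16 15:u→11,i→16 16:u→16,i→16 17:u→9,i→20 18:u→11,i→21 19:u→21,i→22 20:u→23,i→22 21:u→11,i→22 22:u→16,i→22 23:u→11,i→11 [Hopcroft].
'uuii': |S_i|=[29, 24, 11, 5, 2] end={s10,s17} — reject; 4/4 deletions ∈↓L.
'iuuu': run [29, 24, 13, 2, 1] end={s17} ∉↓L; 4/4 single-dels accept.
'iuui': run [29, 24, 13, 2, 1] end={s17} rej; 4/4 del acc.
'uuuui': N↓-sim [29, 24, 11, 7, 4, 1] end={s17} ∉↓L; 5/5 deletions ∈↓L.
'iiiiiu': |S_i|=[29, 24, 19, 15, 11, 3, 1] end={s17} ∉↓L; 6/6 del acc.
5 minimals (antichain).


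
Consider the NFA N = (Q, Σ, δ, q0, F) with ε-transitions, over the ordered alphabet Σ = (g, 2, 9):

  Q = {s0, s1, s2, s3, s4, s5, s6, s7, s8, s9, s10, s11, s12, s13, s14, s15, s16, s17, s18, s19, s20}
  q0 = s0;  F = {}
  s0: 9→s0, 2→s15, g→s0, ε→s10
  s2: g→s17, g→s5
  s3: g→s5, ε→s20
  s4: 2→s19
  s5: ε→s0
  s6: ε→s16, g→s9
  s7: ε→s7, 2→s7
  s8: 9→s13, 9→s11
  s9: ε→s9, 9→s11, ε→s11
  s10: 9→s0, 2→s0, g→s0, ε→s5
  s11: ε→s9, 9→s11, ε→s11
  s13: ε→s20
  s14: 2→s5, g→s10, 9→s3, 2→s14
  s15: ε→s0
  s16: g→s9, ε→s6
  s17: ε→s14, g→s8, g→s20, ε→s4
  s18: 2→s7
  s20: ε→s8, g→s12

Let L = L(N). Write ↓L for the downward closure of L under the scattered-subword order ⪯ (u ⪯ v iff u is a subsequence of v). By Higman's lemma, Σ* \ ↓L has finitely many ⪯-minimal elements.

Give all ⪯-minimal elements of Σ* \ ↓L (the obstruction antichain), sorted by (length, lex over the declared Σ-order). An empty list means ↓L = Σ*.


min(Σ*\↓L) = [ε].

|Q|=21, |F|=0, |δ|=41 (16 ε).
min D↑ (1 st, q0=0, F={0}): 0:g→0,2→0,9→0 [Hopcroft].
ε ∈ L(D↑) — L = ∅.


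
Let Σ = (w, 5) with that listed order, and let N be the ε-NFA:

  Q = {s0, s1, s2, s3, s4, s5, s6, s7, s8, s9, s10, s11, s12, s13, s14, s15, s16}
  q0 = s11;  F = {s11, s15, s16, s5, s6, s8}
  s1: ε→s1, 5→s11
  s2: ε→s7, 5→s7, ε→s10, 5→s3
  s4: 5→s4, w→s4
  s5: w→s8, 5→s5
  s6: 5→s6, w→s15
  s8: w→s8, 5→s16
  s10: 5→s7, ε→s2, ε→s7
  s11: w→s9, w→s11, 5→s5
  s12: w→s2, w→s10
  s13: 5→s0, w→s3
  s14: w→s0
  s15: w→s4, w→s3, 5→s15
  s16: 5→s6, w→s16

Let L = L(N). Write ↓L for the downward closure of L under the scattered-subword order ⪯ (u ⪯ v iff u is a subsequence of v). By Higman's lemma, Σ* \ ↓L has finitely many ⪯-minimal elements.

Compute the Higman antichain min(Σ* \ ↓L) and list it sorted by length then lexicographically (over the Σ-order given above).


|Q|=17, |F|=6, |δ|=30 (5 ε).
min D↑ (7 st, q0=0, F={6}): 0:w→0,5→1 1:w→2,5→1 2:w→2,5→3 3:w→3,5→4 4:w→5,5→4 5:w→6,5→5 6:w→6,5→6 (ε-aug+det+¬).
'5w55ww': N↓-sim [9, 7, 6, 5, 4, 3, 2] end={s3,s4} rej; 6/6 single-dels accept.
1 minimals (antichain).

min(Σ*\↓L) = [5w55ww].


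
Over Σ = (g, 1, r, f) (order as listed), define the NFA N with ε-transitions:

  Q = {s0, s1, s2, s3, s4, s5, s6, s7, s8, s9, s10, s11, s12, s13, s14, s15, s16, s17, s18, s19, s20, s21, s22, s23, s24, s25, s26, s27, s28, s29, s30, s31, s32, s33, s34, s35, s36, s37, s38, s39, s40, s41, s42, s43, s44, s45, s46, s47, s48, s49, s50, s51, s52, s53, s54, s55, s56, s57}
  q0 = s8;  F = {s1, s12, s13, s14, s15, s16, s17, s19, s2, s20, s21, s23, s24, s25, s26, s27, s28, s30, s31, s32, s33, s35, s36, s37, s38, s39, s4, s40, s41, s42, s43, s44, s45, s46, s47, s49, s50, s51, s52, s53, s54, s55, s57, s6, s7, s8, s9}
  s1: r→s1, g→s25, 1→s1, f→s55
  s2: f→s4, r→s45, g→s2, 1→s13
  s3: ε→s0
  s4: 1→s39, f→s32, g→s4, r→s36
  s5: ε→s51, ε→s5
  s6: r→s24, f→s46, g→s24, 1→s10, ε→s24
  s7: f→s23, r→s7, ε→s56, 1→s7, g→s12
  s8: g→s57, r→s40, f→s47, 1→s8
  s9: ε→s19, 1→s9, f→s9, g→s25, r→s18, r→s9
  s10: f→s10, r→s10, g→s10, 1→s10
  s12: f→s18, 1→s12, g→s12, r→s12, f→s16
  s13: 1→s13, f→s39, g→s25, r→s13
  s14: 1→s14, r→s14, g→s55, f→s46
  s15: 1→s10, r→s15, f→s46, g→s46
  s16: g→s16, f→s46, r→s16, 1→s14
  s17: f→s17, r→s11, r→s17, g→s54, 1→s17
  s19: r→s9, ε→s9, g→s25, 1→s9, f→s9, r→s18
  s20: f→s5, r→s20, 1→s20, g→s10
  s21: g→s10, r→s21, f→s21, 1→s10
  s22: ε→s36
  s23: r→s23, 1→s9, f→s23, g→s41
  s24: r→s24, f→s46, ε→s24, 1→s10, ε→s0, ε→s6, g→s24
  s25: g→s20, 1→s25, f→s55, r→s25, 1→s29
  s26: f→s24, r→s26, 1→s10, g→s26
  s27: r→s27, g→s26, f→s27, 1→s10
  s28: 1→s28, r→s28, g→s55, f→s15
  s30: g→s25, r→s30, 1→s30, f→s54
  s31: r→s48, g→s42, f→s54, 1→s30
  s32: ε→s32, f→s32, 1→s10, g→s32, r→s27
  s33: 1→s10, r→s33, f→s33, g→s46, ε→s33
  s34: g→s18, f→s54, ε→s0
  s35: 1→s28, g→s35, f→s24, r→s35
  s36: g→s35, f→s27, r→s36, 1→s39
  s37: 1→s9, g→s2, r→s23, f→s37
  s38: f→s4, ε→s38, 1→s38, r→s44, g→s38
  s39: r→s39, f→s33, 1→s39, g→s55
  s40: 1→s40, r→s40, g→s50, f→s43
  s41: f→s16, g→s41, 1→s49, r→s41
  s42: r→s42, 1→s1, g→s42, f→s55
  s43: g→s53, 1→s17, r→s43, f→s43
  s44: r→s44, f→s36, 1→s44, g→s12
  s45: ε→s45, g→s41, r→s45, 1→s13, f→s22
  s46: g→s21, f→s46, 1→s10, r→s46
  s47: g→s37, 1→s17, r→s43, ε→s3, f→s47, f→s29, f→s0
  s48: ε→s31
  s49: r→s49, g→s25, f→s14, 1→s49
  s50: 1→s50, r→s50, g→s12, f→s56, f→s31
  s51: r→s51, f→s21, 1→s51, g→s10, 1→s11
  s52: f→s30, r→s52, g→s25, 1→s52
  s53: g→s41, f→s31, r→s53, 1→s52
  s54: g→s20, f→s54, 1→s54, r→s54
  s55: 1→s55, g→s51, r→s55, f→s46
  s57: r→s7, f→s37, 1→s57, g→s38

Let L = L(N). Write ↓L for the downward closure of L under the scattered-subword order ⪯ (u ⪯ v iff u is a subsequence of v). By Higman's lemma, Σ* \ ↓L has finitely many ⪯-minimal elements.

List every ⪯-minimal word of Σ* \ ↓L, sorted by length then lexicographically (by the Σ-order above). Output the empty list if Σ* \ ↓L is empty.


|Q|=58, |F|=47, |δ|=221 (18 ε).
min D↑ (46 st, q0=0, F={35}): 0:g→1,1→0,r→2,f→3 1:g→4,1→1,r→5,f→6 2:g→7,1→2,r→2,f→8 3:g→6,1→9,r→8,f→3 4:g→4,1→4,r→10,f→11 5:g→12,1→5,r→5,f→13 6:g→14,1→15,r→13,f→6 7:g→12,1→7,r→7,f→16 8:g→17,1→9,r→8,f→8 9:g→18,1→9,r→9,f→9 10:g→12,1→10,r→10,f→19 11:g→11,1→20,r→19,f→21 12:g→12,1→12,r→12,f→22 13:g→23,1→15,r→13,f→13 14:g→14,1→24,r→25,f→11 15:g→26,1→15,r→15,f→15 16:g→27,1→28,r→16,f→18 17:g→23,1→29,r→17,f→16 18:g→30,1→18,r→18,f→18 19:g→31,1→20,r→19,f→32 20:g→33,1→20,r→20,f→34 21:g→21,1→35,r→32,f→21 22:g→22,1→36,r→22,f→37 23:g→23,1→38,r→23,f→22 24:g→26,1→24,r→24,f→20 25:g→23,1→24,r→25,f→19 26:g→30,1→26,r→26,f→33 27:g→27,1→39,r→27,f→33 28:g→26,1→28,r→28,f→18 29:g→26,1→29,r→29,f→28 30:g→35,1→30,r→30,f→40 31:g→31,1→41,r→31,f→42 32:g→43,1→35,r→32,f→32 33:g→40,1→33,r→33,f→37 34:g→37,1→35,r→34,f→34 35:g→35,1→35,r→35,f→35 36:g→33,1→36,r→36,f→37 37:g→44,1→35,r→37,f→37 38:g→26,1→38,r→38,f→36 39:g→26,1→39,r→39,f→33 40:g→35,1→40,r→40,f→44 41:g→33,1→41,r→41,f→45 42:g→42,1→35,r→42,f→37 43:g→43,1→35,r→43,f→42 44:g→35,1→35,r→44,f→44 45:g→37,1→35,r→45,f→37 (ε-aug+det+¬).
'ggff1': run [57, 51, 37, 24, 11, 1] end={s10} rej; 5/5 deletions ∈↓L.
'f1ggg': N↓-sim [57, 49, 25, 11, 6, 1] end={s10} ∉↓L; 5/5 del acc.
'rgffgg': |S_i|=[57, 48, 33, 24, 9, 6, 1] end={s10} rej; 6/6 single-dels accept.
3 words, ⪯-incomp.

A = [ggff1, f1ggg, rgffgg].


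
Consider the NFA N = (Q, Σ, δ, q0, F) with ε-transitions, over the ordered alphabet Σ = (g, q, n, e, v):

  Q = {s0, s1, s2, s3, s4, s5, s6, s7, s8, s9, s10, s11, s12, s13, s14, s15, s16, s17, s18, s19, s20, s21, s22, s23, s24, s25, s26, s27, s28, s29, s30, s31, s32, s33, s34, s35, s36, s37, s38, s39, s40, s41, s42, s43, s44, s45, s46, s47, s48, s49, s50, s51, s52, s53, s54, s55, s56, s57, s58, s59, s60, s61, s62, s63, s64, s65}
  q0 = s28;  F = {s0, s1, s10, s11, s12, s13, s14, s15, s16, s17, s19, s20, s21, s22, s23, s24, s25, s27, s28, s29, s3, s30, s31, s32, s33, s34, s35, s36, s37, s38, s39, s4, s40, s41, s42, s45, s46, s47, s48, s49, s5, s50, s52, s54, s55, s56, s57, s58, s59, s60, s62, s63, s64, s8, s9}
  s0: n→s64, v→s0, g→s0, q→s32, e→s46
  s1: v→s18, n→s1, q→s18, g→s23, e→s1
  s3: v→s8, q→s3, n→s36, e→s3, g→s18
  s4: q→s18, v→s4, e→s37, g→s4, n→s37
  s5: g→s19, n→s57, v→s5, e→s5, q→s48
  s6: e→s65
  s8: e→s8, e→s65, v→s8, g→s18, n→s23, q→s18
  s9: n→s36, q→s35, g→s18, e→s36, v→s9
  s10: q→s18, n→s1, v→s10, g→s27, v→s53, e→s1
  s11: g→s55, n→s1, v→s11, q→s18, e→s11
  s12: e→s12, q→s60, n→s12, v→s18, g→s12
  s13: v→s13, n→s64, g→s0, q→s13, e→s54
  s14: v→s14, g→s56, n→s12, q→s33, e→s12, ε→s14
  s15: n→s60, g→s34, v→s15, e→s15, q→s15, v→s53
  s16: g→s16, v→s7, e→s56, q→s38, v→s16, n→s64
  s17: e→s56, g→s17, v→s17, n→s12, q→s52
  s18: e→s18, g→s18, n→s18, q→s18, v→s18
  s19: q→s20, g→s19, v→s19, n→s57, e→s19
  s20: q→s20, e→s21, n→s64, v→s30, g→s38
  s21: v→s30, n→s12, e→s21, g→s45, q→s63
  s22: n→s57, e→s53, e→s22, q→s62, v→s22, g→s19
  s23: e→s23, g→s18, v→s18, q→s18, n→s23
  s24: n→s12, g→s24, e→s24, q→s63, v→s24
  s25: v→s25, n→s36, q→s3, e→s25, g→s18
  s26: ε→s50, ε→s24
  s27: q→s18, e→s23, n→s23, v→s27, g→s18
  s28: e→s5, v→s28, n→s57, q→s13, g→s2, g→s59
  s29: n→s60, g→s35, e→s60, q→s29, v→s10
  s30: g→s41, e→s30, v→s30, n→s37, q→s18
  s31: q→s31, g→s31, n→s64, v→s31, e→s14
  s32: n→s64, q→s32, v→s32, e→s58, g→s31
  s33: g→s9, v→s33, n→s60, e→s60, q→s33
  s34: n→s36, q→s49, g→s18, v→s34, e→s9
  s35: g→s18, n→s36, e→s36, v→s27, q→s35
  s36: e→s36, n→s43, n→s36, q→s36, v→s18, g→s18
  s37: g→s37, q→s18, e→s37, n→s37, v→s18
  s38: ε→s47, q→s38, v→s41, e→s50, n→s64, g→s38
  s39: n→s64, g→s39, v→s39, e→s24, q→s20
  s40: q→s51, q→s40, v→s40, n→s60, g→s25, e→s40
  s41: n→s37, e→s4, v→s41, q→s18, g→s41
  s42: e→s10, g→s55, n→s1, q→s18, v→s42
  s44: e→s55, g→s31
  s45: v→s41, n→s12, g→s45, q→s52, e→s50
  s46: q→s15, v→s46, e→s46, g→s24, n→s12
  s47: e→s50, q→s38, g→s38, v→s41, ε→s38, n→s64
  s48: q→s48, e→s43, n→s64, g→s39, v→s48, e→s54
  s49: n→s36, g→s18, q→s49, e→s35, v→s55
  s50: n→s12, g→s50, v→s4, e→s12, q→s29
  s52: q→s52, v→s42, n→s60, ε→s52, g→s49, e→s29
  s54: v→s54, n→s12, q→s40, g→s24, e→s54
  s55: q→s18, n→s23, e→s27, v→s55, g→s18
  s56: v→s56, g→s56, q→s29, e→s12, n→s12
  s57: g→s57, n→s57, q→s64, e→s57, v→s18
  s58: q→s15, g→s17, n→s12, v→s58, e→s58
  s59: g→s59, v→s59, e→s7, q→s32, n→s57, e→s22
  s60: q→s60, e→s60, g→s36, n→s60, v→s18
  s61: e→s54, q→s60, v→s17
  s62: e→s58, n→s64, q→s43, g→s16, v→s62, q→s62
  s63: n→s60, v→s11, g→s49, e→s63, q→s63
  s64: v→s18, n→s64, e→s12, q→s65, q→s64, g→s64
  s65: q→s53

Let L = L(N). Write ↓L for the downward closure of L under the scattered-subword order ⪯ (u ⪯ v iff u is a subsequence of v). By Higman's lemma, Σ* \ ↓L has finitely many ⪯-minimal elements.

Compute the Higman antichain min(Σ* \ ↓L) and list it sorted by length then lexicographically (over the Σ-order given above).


Antichain: [nv, qeqgg, egqvq, gqgeev].

|Q|=66, |F|=55, |δ|=305 (6 ε).
min D↑ (55 st, q0=0, F={10}): 0:g→1,q→2,n→3,e→4,v→0 1:g→1,q→5,n→3,e→6,v→1 2:g→7,q→2,n→8,e→9,v→2 3:g→3,q→8,n→3,e→3,v→10 4:g→11,q→12,n→3,e→4,v→4 5:g→13,q→5,n→8,e→14,v→5 6:g→11,q→15,n→3,e→6,v→6 7:g→7,q→5,n→8,e→16,v→7 8:g→8,q→8,n→8,e→17,v→10 9:g→18,q→19,n→17,e→9,v→9 10:g→10,q→10,n→10,e→10,v→10 11:g→11,q→20,n→3,e→11,v→11 12:g→21,q→12,n→8,e→9,v→12 13:g→13,q→13,n→8,e→22,v→13 14:g→23,q→24,n→17,e→14,v→14 15:g→25,q→15,n→8,e→14,v→15 16:g→18,q→24,n→17,e→16,v→16 17:g→17,q→26,n→17,e→17,v→10 18:g→18,q→27,n→17,e→18,v→18 19:g→28,q→19,n→26,e→19,v→19 20:g→29,q→20,n→8,e→30,v→31 21:g→21,q→20,n→8,e→18,v→21 22:g→32,q→33,n→17,e→17,v→22 23:g→23,q→34,n→17,e→32,v→23 24:g→35,q→24,n→26,e→24,v→24 25:g→25,q→29,n→8,e→32,v→25 26:g→36,q→26,n→26,e→26,v→10 27:g→37,q→27,n→26,e→27,v→38 28:g→10,q→39,n→36,e→28,v→28 29:g→29,q→29,n→8,e→40,v→41 30:g→42,q→27,n→17,e→30,v→31 31:g→41,q→10,n→43,e→31,v→31 32:g→32,q→44,n→17,e→17,v→32 33:g→45,q→33,n→26,e→26,v→33 34:g→37,q→34,n→26,e→44,v→46 35:g→10,q→37,n→36,e→45,v→35 36:g→10,q→36,n→36,e→36,v→10 37:g→10,q→37,n→36,e→47,v→48 38:g→48,q→10,n→49,e→38,v→38 39:g→10,q→39,n→36,e→39,v→50 40:g→40,q→44,n→17,e→17,v→51 41:g→41,q→10,n→43,e→51,v→41 42:g→42,q→34,n→17,e→40,v→41 43:g→43,q→10,n→43,e→43,v→10 44:g→47,q→44,n→26,e→26,v→52 45:g→10,q→47,n→36,e→36,v→45 46:g→48,q→10,n→49,e→52,v→46 47:g→10,q→47,n→36,e→36,v→53 48:g→10,q→10,n→54,e→53,v→48 49:g→54,q→10,n→49,e→49,v→10 50:g→10,q→10,n→54,e→50,v→50 51:g→51,q→10,n→43,e→43,v→51 52:g→53,q→10,n→49,e→49,v→52 53:g→10,q→10,n→54,e→54,v→53 54:g→10,q→10,n→54,e→54,v→10 [Hopcroft].
'nv': |S_i|=[62, 12, 1] end={s18} ∉↓L; 2/2 single-dels accept.
'qeqgg': |S_i|=[62, 55, 42, 27, 15, 1] end={s18} ∉↓L; 5/5 single-dels accept.
'egqvq': run [62, 55, 43, 32, 15, 2] end={s18,s53} rej; 5/5 deletions ∈↓L.
'gqgeev': run [62, 55, 45, 34, 19, 8, 1] end={s18} rej; 6/6 del acc.
4 minimals (antichain).


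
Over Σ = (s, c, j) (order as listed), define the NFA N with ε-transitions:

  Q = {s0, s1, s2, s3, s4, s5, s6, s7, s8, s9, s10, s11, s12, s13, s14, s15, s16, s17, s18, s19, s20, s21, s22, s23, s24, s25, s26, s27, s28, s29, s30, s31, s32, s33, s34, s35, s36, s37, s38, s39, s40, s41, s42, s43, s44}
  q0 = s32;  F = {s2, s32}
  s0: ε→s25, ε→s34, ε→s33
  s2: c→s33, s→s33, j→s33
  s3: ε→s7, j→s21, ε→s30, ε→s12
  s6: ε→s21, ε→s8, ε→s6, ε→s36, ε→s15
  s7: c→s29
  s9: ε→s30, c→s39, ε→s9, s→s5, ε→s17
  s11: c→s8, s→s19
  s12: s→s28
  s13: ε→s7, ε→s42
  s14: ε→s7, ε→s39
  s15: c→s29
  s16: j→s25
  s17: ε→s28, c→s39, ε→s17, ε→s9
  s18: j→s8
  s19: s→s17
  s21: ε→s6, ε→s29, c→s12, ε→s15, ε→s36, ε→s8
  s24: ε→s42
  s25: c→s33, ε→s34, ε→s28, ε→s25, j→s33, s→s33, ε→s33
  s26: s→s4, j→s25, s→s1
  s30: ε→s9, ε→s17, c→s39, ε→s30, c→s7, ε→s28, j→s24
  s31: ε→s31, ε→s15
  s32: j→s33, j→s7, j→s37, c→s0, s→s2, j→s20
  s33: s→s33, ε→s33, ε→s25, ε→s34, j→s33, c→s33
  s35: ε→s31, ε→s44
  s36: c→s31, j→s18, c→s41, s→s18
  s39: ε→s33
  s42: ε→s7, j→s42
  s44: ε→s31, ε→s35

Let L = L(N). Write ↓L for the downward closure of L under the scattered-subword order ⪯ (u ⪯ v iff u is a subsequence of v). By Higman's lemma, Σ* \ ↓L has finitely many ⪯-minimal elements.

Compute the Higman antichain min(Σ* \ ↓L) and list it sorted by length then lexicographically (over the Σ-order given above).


|Q|=45, |F|=2, |δ|=85 (46 ε).
min D↑ (3 st, q0=0, F={2}): 0:s→1,c→2,j→2 1:s→2,c→2,j→2 2:s→2,c→2,j→2 (ε-aug+det+¬).
'c': |S_i|=[11, 6] end={s0,s25,s28,s29,s33,s34} rej; 1/1 del acc.
'j': run [11, 8] end={s20,s25,s28,s29,s33,s34,s37,s7} — reject; 1/1 deletions ∈↓L.
'ss': N↓-sim [11, 5, 4] end={s25,s28,s33,s34} rej; 2/2 single-dels accept.
3 minimals (antichain).

min(Σ*\↓L) = [c, j, ss].


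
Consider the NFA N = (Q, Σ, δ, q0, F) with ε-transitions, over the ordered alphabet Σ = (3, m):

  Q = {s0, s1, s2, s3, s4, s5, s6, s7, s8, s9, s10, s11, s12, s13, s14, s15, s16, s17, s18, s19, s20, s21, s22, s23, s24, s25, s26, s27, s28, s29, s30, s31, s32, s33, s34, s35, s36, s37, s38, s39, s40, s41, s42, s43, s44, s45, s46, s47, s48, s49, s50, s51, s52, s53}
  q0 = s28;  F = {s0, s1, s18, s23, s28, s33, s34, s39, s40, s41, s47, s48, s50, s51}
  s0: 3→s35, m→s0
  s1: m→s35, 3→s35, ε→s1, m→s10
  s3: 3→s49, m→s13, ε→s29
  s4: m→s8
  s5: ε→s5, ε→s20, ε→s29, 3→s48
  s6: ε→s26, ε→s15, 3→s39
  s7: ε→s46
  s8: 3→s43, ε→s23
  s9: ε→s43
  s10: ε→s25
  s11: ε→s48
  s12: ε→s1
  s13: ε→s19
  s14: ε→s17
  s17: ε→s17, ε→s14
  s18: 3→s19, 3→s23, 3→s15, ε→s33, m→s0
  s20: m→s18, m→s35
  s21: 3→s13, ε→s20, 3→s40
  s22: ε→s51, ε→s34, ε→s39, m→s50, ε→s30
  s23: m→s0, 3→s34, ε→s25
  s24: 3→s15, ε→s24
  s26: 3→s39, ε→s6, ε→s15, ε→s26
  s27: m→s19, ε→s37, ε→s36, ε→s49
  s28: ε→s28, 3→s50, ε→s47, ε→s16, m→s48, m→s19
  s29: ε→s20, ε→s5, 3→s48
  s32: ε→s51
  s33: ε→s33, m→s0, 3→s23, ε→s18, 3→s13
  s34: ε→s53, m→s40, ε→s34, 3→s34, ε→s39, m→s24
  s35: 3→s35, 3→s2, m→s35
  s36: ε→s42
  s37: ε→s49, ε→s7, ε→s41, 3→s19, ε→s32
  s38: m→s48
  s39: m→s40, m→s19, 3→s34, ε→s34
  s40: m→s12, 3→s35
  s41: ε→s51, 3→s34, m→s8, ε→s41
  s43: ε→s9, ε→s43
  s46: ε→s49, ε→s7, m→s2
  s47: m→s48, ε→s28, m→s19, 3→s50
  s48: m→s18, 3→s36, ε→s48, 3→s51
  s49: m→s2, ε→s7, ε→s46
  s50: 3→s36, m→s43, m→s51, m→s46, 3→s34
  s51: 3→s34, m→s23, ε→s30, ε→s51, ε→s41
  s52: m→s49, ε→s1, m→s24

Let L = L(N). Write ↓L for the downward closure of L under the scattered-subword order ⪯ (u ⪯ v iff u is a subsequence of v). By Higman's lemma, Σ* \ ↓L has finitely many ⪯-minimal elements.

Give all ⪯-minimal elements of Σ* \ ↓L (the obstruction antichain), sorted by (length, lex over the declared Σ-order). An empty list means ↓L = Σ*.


Antichain: [33m3, mmm3, 33mmm].

|Q|=54, |F|=14, |δ|=126 (62 ε).
min D↑ (11 st, q0=0, F={9}): 0:3→1,m→2 1:3→3,m→4 2:3→4,m→5 3:3→3,m→6 4:3→3,m→7 5:3→7,m→8 6:3→9,m→10 7:3→3,m→8 8:3→9,m→8 9:3→9,m→9 10:3→9,m→9 (ε-aug+det+¬).
'33m3': run [34, 28, 17, 10, 3] end={s15,s2,s35} rej; 4/4 del acc.
'mmm3': N↓-sim [34, 30, 21, 11, 3] end={s15,s2,s35} rej; 4/4 del acc.
'33mmm': run [34, 28, 17, 10, 6, 4] end={s10,s2,s25,s35} ∉↓L; 5/5 single-dels accept.
3 obstructions.


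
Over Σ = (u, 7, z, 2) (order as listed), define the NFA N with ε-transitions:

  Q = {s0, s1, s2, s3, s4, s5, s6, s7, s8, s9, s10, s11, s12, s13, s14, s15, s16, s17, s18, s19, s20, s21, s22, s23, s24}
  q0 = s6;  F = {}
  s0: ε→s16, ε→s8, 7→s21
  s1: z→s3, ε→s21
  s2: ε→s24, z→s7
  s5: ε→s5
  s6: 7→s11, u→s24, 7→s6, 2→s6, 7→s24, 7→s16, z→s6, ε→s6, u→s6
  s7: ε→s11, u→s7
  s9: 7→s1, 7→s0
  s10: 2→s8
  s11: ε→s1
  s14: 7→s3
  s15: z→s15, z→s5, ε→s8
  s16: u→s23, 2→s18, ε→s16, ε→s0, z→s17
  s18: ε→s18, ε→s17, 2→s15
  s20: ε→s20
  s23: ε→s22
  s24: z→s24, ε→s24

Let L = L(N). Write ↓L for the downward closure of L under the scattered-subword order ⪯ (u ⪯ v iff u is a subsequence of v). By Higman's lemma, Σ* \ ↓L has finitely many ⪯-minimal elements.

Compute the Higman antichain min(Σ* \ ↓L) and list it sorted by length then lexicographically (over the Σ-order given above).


Antichain: [ε].

|Q|=25, |F|=0, |δ|=39 (16 ε).
min D↑ (1 st, q0=0, F={0}): 0:u→0,7→0,z→0,2→0.
ε ∈ L(D↑) — L = ∅.


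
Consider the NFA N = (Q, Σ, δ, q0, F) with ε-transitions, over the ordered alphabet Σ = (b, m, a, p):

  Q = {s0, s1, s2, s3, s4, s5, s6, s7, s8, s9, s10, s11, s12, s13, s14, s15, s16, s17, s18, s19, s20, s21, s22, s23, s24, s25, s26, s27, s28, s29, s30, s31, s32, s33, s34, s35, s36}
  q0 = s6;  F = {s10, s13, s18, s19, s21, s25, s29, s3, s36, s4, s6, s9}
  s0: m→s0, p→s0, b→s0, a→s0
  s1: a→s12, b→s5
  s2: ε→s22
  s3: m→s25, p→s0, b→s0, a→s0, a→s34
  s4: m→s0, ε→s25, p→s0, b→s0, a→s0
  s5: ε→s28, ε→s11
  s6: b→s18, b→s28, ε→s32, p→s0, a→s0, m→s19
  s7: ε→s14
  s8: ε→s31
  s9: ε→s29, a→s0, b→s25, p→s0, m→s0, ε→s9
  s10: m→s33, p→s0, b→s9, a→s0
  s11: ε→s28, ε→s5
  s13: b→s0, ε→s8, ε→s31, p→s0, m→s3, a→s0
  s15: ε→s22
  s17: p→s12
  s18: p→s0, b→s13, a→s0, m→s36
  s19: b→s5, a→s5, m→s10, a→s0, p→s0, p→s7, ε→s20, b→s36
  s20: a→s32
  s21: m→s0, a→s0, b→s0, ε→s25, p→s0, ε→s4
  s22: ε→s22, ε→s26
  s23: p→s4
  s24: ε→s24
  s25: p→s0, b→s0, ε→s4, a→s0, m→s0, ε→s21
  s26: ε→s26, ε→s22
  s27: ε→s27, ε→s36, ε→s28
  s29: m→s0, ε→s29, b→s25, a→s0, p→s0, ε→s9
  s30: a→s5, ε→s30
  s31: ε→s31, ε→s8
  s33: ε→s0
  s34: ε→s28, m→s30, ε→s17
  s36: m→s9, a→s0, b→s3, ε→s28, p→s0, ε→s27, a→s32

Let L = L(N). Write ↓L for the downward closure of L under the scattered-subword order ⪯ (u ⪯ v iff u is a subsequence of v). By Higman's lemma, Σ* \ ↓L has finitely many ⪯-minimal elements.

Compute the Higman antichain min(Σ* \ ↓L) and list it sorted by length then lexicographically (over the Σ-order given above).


|Q|=37, |F|=12, |δ|=102 (37 ε).
min D↑ (10 st, q0=0, F={3}): 0:b→1,m→2,a→3,p→3 1:b→4,m→5,a→3,p→3 2:b→5,m→6,a→3,p→3 3:b→3,m→3,a→3,p→3 4:b→3,m→7,a→3,p→3 5:b→7,m→8,a→3,p→3 6:b→8,m→3,a→3,p→3 7:b→3,m→9,a→3,p→3 8:b→9,m→3,a→3,p→3 9:b→3,m→3,a→3,p→3 (ε-aug+det+¬).
'a': |S_i|=[28, 9] end={s0,s11,s12,s17,s28,s30,s32,s34,s5} ∉↓L; 1/1 del acc.
'p': run [28, 4] end={s0,s12,s14,s7} rej; 1/1 del acc.
'bbb': N↓-sim [28, 21, 15, 1] end={s0} ∉↓L; 3/3 single-dels accept.
'mmm': N↓-sim [28, 23, 12, 2] end={s0,s33} — reject; 3/3 deletions ∈↓L.
4 words, ⪯-incomp.

min(Σ*\↓L) = [a, p, bbb, mmm].


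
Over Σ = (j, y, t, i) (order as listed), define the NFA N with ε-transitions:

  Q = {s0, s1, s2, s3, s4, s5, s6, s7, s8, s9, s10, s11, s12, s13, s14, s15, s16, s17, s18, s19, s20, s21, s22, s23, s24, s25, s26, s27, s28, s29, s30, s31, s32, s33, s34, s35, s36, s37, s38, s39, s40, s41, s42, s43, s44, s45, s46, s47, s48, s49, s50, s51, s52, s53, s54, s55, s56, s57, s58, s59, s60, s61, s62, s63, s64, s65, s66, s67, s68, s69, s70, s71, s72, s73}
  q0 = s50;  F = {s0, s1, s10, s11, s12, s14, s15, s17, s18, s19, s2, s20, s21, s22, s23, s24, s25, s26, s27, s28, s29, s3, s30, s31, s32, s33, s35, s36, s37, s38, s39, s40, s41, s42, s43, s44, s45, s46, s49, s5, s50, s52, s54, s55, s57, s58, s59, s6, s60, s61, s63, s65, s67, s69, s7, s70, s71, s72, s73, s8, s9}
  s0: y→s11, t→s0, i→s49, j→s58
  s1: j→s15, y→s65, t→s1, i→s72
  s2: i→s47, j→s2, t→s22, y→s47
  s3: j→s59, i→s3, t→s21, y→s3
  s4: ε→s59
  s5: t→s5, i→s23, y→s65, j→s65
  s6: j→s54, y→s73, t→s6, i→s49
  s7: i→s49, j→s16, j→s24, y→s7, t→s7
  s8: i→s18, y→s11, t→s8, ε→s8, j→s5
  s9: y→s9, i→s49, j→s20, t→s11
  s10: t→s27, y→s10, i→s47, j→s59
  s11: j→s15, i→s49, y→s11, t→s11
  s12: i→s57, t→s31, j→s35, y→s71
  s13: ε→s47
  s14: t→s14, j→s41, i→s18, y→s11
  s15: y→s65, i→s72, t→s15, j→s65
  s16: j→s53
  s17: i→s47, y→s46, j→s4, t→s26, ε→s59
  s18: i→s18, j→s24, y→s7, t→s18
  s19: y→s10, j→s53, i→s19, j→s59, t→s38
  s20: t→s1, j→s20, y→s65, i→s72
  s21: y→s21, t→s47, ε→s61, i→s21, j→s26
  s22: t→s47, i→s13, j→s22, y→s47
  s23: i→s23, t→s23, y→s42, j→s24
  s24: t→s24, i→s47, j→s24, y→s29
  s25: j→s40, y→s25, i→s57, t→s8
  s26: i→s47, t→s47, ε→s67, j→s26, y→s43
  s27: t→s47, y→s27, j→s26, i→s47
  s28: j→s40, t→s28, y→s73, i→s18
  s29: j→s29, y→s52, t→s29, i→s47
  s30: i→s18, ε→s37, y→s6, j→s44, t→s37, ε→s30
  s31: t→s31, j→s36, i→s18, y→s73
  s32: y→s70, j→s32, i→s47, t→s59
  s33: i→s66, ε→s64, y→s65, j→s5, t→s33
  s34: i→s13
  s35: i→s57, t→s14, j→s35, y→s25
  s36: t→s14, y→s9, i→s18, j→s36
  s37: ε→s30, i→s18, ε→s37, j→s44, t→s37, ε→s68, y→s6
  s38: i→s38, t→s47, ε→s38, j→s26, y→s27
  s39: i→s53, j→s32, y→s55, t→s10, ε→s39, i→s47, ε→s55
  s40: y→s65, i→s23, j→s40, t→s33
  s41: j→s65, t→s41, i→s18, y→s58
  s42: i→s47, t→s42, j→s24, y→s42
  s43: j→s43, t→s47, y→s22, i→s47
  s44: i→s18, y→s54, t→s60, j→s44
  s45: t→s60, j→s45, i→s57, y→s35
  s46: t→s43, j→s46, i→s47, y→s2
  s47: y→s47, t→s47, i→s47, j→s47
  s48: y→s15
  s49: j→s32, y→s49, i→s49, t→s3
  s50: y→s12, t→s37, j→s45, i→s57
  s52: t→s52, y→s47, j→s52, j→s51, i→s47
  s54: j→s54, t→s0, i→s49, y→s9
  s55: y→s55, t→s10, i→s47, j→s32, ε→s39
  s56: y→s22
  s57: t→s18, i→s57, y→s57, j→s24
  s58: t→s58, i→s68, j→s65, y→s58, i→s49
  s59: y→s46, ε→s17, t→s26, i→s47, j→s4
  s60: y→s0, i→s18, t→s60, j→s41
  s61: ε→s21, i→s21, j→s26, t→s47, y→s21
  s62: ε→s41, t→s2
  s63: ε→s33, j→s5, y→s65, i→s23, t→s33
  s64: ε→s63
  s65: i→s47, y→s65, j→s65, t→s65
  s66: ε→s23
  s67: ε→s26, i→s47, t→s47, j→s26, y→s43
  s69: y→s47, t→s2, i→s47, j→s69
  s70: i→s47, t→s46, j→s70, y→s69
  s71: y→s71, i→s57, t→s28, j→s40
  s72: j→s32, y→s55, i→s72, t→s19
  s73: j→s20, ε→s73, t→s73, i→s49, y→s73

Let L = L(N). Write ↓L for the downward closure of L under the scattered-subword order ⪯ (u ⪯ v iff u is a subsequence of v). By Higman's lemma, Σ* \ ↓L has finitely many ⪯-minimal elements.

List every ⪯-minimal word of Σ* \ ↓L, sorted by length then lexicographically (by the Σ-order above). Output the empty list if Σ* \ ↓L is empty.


min(Σ*\↓L) = [iji, jtjji, yyjyi, ijyyy, tyittt].

|Q|=74, |F|=61, |δ|=282 (24 ε).
min D↑ (56 st, q0=0, F={25}): 0:j→1,y→2,t→3,i→4 1:j→1,y→5,t→6,i→4 2:j→5,y→7,t→8,i→4 3:j→9,y→10,t→3,i→11 4:j→12,y→4,t→11,i→4 5:j→5,y→13,t→14,i→4 6:j→15,y→16,t→6,i→11 7:j→17,y→7,t→18,i→4 8:j→19,y→20,t→8,i→11 9:j→9,y→21,t→6,i→11 10:j→21,y→20,t→10,i→22 11:j→12,y→23,t→11,i→11 12:j→12,y→24,t→12,i→25 13:j→17,y→13,t→26,i→4 14:j→15,y→27,t→14,i→11 15:j→28,y→29,t→15,i→11 16:j→29,y→27,t→16,i→22 17:j→17,y→28,t→30,i→31 18:j→17,y→20,t→18,i→11 19:j→19,y→32,t→14,i→11 20:j→33,y→20,t→20,i→22 21:j→21,y→32,t→16,i→22 22:j→34,y→22,t→35,i→22 23:j→12,y→23,t→23,i→22 24:j→24,y→36,t→24,i→25 25:j→25,y→25,t→25,i→25 26:j→37,y→27,t→26,i→11 27:j→38,y→27,t→27,i→22 28:j→28,y→28,t→28,i→25 29:j→28,y→29,t→29,i→22 30:j→37,y→28,t→30,i→31 31:j→12,y→39,t→31,i→31 32:j→33,y→32,t→27,i→22 33:j→33,y→28,t→40,i→41 34:j→34,y→42,t→43,i→25 35:j→43,y→35,t→44,i→35 36:j→36,y→25,t→36,i→25 37:j→28,y→28,t→37,i→31 38:j→28,y→28,t→38,i→41 39:j→12,y→39,t→39,i→25 40:j→38,y→28,t→40,i→41 41:j→34,y→45,t→46,i→41 42:j→42,y→47,t→48,i→25 43:j→43,y→48,t→49,i→25 44:j→49,y→44,t→25,i→44 45:j→34,y→45,t→50,i→25 46:j→43,y→50,t→51,i→46 47:j→47,y→25,t→52,i→25 48:j→48,y→52,t→53,i→25 49:j→49,y→53,t→25,i→25 50:j→43,y→50,t→54,i→25 51:j→49,y→54,t→25,i→51 52:j→52,y→25,t→55,i→25 53:j→53,y→55,t→25,i→25 54:j→49,y→54,t→25,i→25 55:j→55,y→25,t→25,i→25.
'iji': run [70, 38, 20, 2] end={s13,s47} ∉↓L; 3/3 single-dels accept.
'jtjji': run [70, 61, 51, 41, 21, 2] end={s13,s47} rej; 5/5 del acc.
'yyjyi': run [70, 64, 55, 39, 25, 3] end={s13,s47,s53} — reject; 5/5 del acc.
'ijyyy': N↓-sim [70, 38, 20, 11, 7, 1] end={s47} rej; 5/5 deletions ∈↓L.
'tyittt': |S_i|=[70, 63, 45, 27, 19, 10, 1] end={s47} — reject; 6/6 del acc.
5 minimals (antichain).
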